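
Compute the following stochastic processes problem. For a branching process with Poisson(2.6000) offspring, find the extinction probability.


Since mu = 2.6000 > 1, extinction prob q < 1.
Solve s = exp(mu*(s-1)) iteratively.
q = 0.0951

0.0951


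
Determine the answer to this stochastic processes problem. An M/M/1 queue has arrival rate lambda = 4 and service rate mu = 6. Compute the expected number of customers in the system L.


rho = 4/6 = 0.6667
L = rho/(1-rho)
= 0.6667/0.3333
= 2.0000

2.0000


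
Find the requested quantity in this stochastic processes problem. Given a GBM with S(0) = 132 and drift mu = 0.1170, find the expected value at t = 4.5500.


E[S(t)] = S(0) * exp(mu * t)
= 132 * exp(0.1170 * 4.5500)
= 132 * 1.7029
= 224.7867

224.7867


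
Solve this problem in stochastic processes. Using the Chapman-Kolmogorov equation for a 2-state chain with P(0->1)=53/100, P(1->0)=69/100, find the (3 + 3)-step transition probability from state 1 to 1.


P^6 = P^3 * P^3
Computing via matrix multiplication of the transition matrix.
Entry (1,1) of P^6 = 0.4345

0.4345


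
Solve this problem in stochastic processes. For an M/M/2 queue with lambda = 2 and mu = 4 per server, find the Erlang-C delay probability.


a = lambda/mu = 0.5000
rho = a/c = 0.2500
Erlang-C formula applied:
C(c,a) = 0.1000

0.1000


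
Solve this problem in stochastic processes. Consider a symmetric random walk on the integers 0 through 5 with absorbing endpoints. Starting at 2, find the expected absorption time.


For symmetric RW on 0,...,N with absorbing barriers, E(i) = i*(N-i)
E(2) = 2 * 3 = 6

6


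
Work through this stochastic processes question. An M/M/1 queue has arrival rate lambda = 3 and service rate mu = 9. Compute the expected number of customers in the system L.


rho = 3/9 = 0.3333
L = rho/(1-rho)
= 0.3333/0.6667
= 0.5000

0.5000


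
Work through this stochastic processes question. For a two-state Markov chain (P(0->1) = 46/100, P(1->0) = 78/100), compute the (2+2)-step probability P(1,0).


P^4 = P^2 * P^2
Computing via matrix multiplication of the transition matrix.
Entry (1,0) of P^4 = 0.6269

0.6269


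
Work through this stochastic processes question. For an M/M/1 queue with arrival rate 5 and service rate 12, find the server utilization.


rho = lambda/mu
= 5/12
= 0.4167

0.4167


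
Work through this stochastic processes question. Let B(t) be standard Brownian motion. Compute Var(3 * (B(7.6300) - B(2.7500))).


Var(alpha*(B(t)-B(s))) = alpha^2 * (t-s)
= 3^2 * (7.6300 - 2.7500)
= 9 * 4.8800
= 43.9200

43.9200


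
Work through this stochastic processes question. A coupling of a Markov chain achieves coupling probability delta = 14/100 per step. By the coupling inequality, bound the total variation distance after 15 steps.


TV distance bound <= (1-delta)^n
= (1 - 0.1400)^15
= 0.8600^15
= 0.1041

0.1041


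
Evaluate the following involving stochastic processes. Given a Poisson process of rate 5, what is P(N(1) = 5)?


P(N(t)=k) = (lambda*t)^k * exp(-lambda*t) / k!
lambda*t = 5
= 5^5 * exp(-5) / 5!
= 3125 * 0.0067 / 120
= 0.1755

0.1755


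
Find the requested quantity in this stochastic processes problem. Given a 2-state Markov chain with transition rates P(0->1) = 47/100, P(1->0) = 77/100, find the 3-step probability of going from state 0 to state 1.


Computing P^3 by matrix multiplication.
P = [[0.5300, 0.4700], [0.7700, 0.2300]]
After raising P to the power 3:
P^3(0,1) = 0.3843

0.3843


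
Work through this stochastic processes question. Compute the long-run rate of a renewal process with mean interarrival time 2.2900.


Long-run renewal rate = 1/E(X)
= 1/2.2900
= 0.4367

0.4367


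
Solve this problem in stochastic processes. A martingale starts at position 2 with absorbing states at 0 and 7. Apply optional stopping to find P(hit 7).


By optional stopping theorem: E(M at tau) = M(0) = 2
P(hit 7)*7 + P(hit 0)*0 = 2
P(hit 7) = (2 - 0)/(7 - 0) = 2/7 = 0.2857

0.2857


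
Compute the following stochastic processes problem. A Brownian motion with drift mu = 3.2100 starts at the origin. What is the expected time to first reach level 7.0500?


Expected first passage time = a/mu
= 7.0500/3.2100
= 2.1963

2.1963


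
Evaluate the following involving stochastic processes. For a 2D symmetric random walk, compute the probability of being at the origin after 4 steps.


P = C(4,2)^2 / 4^4
= 6^2 / 256
= 36 / 256
= 0.1406

0.1406


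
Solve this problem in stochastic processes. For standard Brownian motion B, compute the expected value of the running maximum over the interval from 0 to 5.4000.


E(max B(s)) = sqrt(2t/pi)
= sqrt(2*5.4000/pi)
= sqrt(3.4377)
= 1.8541

1.8541


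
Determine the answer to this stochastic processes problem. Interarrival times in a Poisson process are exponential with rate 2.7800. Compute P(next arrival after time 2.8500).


P(X > t) = exp(-lambda * t)
= exp(-2.7800 * 2.8500)
= exp(-7.9230) = 3.6231e-04

3.6231e-04


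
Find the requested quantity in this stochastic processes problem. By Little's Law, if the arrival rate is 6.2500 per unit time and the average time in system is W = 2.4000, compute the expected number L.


Little's Law: L = lambda * W
= 6.2500 * 2.4000
= 15.0000

15.0000


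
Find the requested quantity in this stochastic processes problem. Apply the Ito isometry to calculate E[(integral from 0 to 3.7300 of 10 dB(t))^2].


By Ito isometry: E[(int f dB)^2] = int f^2 dt
= 10^2 * 3.7300
= 100 * 3.7300 = 373.0000

373.0000


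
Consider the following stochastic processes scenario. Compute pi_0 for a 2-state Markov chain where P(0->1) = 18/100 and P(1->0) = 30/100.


Stationary distribution: pi_0 = p10/(p01+p10), pi_1 = p01/(p01+p10)
p01 = 0.1800, p10 = 0.3000
pi_0 = 0.6250

0.6250


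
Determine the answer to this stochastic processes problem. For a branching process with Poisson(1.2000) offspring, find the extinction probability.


Since mu = 1.2000 > 1, extinction prob q < 1.
Solve s = exp(mu*(s-1)) iteratively.
q = 0.6863

0.6863


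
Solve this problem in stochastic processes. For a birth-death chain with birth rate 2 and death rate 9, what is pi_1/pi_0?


For birth-death process, pi_n/pi_0 = (lambda/mu)^n
= (2/9)^1
= 0.2222

0.2222


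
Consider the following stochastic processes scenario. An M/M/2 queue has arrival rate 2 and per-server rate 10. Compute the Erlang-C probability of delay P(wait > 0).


a = lambda/mu = 0.2000
rho = a/c = 0.1000
Erlang-C formula applied:
C(c,a) = 0.0182

0.0182


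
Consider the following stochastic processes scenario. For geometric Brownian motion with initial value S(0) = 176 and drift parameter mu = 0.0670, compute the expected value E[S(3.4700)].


E[S(t)] = S(0) * exp(mu * t)
= 176 * exp(0.0670 * 3.4700)
= 176 * 1.2617
= 222.0659

222.0659


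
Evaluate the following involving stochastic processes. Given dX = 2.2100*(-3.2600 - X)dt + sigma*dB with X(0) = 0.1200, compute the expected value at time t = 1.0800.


E[X(t)] = mu + (X(0) - mu)*exp(-theta*t)
= -3.2600 + (0.1200 - -3.2600)*exp(-2.2100*1.0800)
= -3.2600 + 3.3800 * 0.0919
= -2.9493

-2.9493


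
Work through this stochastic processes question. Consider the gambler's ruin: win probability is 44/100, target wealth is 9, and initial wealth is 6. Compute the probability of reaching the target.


Gambler's ruin formula:
r = q/p = 0.5600/0.4400 = 1.2727
P(win) = (1 - r^i)/(1 - r^N)
= (1 - 1.2727^6)/(1 - 1.2727^9)
= 0.4187

0.4187


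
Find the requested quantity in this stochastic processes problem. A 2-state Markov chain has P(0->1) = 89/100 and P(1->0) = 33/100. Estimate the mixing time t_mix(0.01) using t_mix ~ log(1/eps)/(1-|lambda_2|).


lambda_2 = |1 - p01 - p10| = |1 - 0.8900 - 0.3300| = 0.2200
t_mix ~ log(1/eps)/(1 - |lambda_2|)
= log(100)/(1 - 0.2200) = 4.6052/0.7800
= 5.9041

5.9041


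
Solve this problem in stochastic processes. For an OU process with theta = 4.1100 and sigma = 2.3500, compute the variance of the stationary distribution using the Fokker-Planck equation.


Stationary variance = sigma^2 / (2*theta)
= 2.3500^2 / (2*4.1100)
= 5.5225 / 8.2200
= 0.6718

0.6718


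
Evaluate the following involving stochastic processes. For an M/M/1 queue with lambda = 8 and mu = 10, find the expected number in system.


rho = 8/10 = 0.8000
L = rho/(1-rho)
= 0.8000/0.2000
= 4.0000

4.0000


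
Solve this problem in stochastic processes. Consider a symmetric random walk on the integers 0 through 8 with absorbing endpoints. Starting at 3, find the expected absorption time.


For symmetric RW on 0,...,N with absorbing barriers, E(i) = i*(N-i)
E(3) = 3 * 5 = 15

15


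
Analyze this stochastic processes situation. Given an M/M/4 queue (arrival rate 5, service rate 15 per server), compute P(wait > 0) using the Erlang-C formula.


a = lambda/mu = 0.3333
rho = a/c = 0.0833
Erlang-C formula applied:
C(c,a) = 4.0209e-04

4.0209e-04


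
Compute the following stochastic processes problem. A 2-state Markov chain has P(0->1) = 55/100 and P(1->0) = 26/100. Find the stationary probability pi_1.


Stationary distribution: pi_0 = p10/(p01+p10), pi_1 = p01/(p01+p10)
p01 = 0.5500, p10 = 0.2600
pi_1 = 0.6790

0.6790


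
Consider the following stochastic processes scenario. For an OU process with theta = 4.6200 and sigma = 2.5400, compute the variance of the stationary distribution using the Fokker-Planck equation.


Stationary variance = sigma^2 / (2*theta)
= 2.5400^2 / (2*4.6200)
= 6.4516 / 9.2400
= 0.6982

0.6982


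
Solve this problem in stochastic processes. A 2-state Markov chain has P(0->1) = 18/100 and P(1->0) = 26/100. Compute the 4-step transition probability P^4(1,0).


Computing P^4 by matrix multiplication.
P = [[0.8200, 0.1800], [0.2600, 0.7400]]
After raising P to the power 4:
P^4(1,0) = 0.5328

0.5328


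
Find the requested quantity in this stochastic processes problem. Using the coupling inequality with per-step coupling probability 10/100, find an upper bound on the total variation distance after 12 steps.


TV distance bound <= (1-delta)^n
= (1 - 0.1000)^12
= 0.9000^12
= 0.2824

0.2824


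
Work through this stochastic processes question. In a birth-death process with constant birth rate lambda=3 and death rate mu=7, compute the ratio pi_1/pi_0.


For birth-death process, pi_n/pi_0 = (lambda/mu)^n
= (3/7)^1
= 0.4286

0.4286


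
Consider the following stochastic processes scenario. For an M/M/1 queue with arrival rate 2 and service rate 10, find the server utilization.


rho = lambda/mu
= 2/10
= 0.2000

0.2000


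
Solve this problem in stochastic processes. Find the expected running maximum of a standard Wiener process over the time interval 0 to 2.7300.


E(max B(s)) = sqrt(2t/pi)
= sqrt(2*2.7300/pi)
= sqrt(1.7380)
= 1.3183

1.3183


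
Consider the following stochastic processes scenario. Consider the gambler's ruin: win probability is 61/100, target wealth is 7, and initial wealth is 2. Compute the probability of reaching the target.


Gambler's ruin formula:
r = q/p = 0.3900/0.6100 = 0.6393
P(win) = (1 - r^i)/(1 - r^N)
= (1 - 0.6393^2)/(1 - 0.6393^7)
= 0.6182

0.6182


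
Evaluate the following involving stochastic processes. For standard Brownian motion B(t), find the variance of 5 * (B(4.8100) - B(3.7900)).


Var(alpha*(B(t)-B(s))) = alpha^2 * (t-s)
= 5^2 * (4.8100 - 3.7900)
= 25 * 1.0200
= 25.5000

25.5000


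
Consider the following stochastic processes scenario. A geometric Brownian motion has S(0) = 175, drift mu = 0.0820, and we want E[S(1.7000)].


E[S(t)] = S(0) * exp(mu * t)
= 175 * exp(0.0820 * 1.7000)
= 175 * 1.1496
= 201.1772

201.1772


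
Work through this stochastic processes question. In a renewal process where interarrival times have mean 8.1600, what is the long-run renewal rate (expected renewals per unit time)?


Long-run renewal rate = 1/E(X)
= 1/8.1600
= 0.1225

0.1225


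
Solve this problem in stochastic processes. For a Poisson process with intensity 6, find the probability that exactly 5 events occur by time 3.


P(N(t)=k) = (lambda*t)^k * exp(-lambda*t) / k!
lambda*t = 18
= 18^5 * exp(-18) / 5!
= 1889568 * 1.5230e-08 / 120
= 2.3982e-04

2.3982e-04


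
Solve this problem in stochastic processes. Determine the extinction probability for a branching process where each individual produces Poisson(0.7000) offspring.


Since mu = 0.7000 <= 1, extinction probability = 1.

1.0000


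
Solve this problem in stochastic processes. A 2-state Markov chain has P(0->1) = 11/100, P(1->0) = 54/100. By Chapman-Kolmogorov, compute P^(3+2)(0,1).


P^5 = P^3 * P^2
Computing via matrix multiplication of the transition matrix.
Entry (0,1) of P^5 = 0.1683

0.1683


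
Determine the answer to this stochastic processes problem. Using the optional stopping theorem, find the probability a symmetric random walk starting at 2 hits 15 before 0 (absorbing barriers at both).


By optional stopping theorem: E(M at tau) = M(0) = 2
P(hit 15)*15 + P(hit 0)*0 = 2
P(hit 15) = (2 - 0)/(15 - 0) = 2/15 = 0.1333

0.1333


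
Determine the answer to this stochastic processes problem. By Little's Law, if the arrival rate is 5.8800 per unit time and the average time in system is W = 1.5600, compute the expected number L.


Little's Law: L = lambda * W
= 5.8800 * 1.5600
= 9.1728

9.1728


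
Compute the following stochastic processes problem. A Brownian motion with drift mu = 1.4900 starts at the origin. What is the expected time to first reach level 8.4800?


Expected first passage time = a/mu
= 8.4800/1.4900
= 5.6913

5.6913


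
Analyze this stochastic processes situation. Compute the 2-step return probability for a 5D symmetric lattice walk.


P(return in 2 steps) = P(reverse first step) = 1/(2d)
= 1/10
= 0.1000

0.1000


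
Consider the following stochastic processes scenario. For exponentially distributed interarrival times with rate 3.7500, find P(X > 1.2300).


P(X > t) = exp(-lambda * t)
= exp(-3.7500 * 1.2300)
= exp(-4.6125) = 0.0099

0.0099


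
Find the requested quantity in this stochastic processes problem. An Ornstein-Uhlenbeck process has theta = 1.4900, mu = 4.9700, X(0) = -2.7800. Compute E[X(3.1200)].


E[X(t)] = mu + (X(0) - mu)*exp(-theta*t)
= 4.9700 + (-2.7800 - 4.9700)*exp(-1.4900*3.1200)
= 4.9700 + -7.7500 * 0.0096
= 4.8958

4.8958


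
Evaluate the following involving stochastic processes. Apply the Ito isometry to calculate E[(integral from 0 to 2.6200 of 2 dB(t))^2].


By Ito isometry: E[(int f dB)^2] = int f^2 dt
= 2^2 * 2.6200
= 4 * 2.6200 = 10.4800

10.4800


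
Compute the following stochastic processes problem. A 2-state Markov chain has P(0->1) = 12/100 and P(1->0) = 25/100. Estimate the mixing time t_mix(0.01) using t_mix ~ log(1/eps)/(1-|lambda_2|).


lambda_2 = |1 - p01 - p10| = |1 - 0.1200 - 0.2500| = 0.6300
t_mix ~ log(1/eps)/(1 - |lambda_2|)
= log(100)/(1 - 0.6300) = 4.6052/0.3700
= 12.4464

12.4464


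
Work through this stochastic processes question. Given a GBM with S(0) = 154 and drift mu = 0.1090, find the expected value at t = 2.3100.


E[S(t)] = S(0) * exp(mu * t)
= 154 * exp(0.1090 * 2.3100)
= 154 * 1.2863
= 198.0942

198.0942


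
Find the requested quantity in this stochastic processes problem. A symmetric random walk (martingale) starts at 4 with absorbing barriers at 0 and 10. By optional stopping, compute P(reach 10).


By optional stopping theorem: E(M at tau) = M(0) = 4
P(hit 10)*10 + P(hit 0)*0 = 4
P(hit 10) = (4 - 0)/(10 - 0) = 2/5 = 0.4000

0.4000


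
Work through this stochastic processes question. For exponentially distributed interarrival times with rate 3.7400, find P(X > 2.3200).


P(X > t) = exp(-lambda * t)
= exp(-3.7400 * 2.3200)
= exp(-8.6768) = 1.7050e-04

1.7050e-04


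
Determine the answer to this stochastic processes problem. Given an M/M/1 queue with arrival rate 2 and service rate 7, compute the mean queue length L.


rho = 2/7 = 0.2857
L = rho/(1-rho)
= 0.2857/0.7143
= 0.4000

0.4000


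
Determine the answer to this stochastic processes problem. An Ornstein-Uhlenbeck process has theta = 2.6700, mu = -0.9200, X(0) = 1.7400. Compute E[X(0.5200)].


E[X(t)] = mu + (X(0) - mu)*exp(-theta*t)
= -0.9200 + (1.7400 - -0.9200)*exp(-2.6700*0.5200)
= -0.9200 + 2.6600 * 0.2495
= -0.2564

-0.2564


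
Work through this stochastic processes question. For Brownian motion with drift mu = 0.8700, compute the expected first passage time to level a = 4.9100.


Expected first passage time = a/mu
= 4.9100/0.8700
= 5.6437

5.6437


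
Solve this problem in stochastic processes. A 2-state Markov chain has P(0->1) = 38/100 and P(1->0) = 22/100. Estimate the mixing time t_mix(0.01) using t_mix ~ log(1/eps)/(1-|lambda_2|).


lambda_2 = |1 - p01 - p10| = |1 - 0.3800 - 0.2200| = 0.4000
t_mix ~ log(1/eps)/(1 - |lambda_2|)
= log(100)/(1 - 0.4000) = 4.6052/0.6000
= 7.6753

7.6753


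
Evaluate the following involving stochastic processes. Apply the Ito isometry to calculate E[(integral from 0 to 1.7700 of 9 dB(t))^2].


By Ito isometry: E[(int f dB)^2] = int f^2 dt
= 9^2 * 1.7700
= 81 * 1.7700 = 143.3700

143.3700


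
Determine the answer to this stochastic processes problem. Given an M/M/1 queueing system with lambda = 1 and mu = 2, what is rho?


rho = lambda/mu
= 1/2
= 0.5000

0.5000


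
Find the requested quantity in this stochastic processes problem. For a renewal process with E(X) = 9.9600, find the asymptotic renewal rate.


Long-run renewal rate = 1/E(X)
= 1/9.9600
= 0.1004

0.1004


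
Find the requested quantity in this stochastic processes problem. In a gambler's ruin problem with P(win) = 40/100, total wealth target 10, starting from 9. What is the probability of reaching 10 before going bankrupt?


Gambler's ruin formula:
r = q/p = 0.6000/0.4000 = 1.5000
P(win) = (1 - r^i)/(1 - r^N)
= (1 - 1.5000^9)/(1 - 1.5000^10)
= 0.6608

0.6608


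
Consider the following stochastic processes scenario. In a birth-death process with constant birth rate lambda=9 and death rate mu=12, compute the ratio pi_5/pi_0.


For birth-death process, pi_n/pi_0 = (lambda/mu)^n
= (9/12)^5
= 0.2373

0.2373


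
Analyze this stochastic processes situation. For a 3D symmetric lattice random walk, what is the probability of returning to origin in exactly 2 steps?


P(return in 2 steps) = P(reverse first step) = 1/(2d)
= 1/6
= 0.1667

0.1667


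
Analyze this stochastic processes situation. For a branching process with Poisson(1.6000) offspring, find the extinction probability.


Since mu = 1.6000 > 1, extinction prob q < 1.
Solve s = exp(mu*(s-1)) iteratively.
q = 0.3580

0.3580


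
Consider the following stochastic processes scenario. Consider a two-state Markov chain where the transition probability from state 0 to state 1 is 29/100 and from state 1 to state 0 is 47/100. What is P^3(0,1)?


Computing P^3 by matrix multiplication.
P = [[0.7100, 0.2900], [0.4700, 0.5300]]
After raising P to the power 3:
P^3(0,1) = 0.3763

0.3763


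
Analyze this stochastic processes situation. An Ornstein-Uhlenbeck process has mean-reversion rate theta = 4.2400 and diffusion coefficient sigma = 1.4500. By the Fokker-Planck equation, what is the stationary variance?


Stationary variance = sigma^2 / (2*theta)
= 1.4500^2 / (2*4.2400)
= 2.1025 / 8.4800
= 0.2479

0.2479


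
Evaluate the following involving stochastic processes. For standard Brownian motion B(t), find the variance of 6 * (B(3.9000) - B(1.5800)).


Var(alpha*(B(t)-B(s))) = alpha^2 * (t-s)
= 6^2 * (3.9000 - 1.5800)
= 36 * 2.3200
= 83.5200

83.5200


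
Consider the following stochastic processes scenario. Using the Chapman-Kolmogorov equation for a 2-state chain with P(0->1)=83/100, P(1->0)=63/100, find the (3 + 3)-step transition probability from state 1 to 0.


P^6 = P^3 * P^3
Computing via matrix multiplication of the transition matrix.
Entry (1,0) of P^6 = 0.4274

0.4274


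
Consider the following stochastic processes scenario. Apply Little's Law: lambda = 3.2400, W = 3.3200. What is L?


Little's Law: L = lambda * W
= 3.2400 * 3.3200
= 10.7568

10.7568


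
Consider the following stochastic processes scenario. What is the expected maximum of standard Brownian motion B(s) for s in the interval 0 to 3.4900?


E(max B(s)) = sqrt(2t/pi)
= sqrt(2*3.4900/pi)
= sqrt(2.2218)
= 1.4906

1.4906


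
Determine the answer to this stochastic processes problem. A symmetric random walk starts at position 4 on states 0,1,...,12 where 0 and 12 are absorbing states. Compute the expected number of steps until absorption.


For symmetric RW on 0,...,N with absorbing barriers, E(i) = i*(N-i)
E(4) = 4 * 8 = 32

32


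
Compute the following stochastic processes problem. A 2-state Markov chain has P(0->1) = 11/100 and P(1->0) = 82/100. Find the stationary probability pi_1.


Stationary distribution: pi_0 = p10/(p01+p10), pi_1 = p01/(p01+p10)
p01 = 0.1100, p10 = 0.8200
pi_1 = 0.1183

0.1183


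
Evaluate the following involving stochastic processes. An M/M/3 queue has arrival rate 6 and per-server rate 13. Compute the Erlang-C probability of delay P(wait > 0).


a = lambda/mu = 0.4615
rho = a/c = 0.1538
Erlang-C formula applied:
C(c,a) = 0.0122

0.0122


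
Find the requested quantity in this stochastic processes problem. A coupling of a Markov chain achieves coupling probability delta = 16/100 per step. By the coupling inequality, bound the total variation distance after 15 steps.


TV distance bound <= (1-delta)^n
= (1 - 0.1600)^15
= 0.8400^15
= 0.0731

0.0731


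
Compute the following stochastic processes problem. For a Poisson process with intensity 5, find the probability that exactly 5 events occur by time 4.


P(N(t)=k) = (lambda*t)^k * exp(-lambda*t) / k!
lambda*t = 20
= 20^5 * exp(-20) / 5!
= 3200000 * 2.0612e-09 / 120
= 5.4964e-05

5.4964e-05


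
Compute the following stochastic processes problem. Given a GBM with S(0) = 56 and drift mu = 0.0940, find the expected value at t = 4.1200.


E[S(t)] = S(0) * exp(mu * t)
= 56 * exp(0.0940 * 4.1200)
= 56 * 1.4730
= 82.4863

82.4863


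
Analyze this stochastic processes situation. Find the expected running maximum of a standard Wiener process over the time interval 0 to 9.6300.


E(max B(s)) = sqrt(2t/pi)
= sqrt(2*9.6300/pi)
= sqrt(6.1306)
= 2.4760

2.4760


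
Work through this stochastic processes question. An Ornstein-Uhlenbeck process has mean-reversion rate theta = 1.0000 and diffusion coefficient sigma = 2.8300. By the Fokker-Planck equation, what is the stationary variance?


Stationary variance = sigma^2 / (2*theta)
= 2.8300^2 / (2*1.0000)
= 8.0089 / 2.0000
= 4.0045

4.0045


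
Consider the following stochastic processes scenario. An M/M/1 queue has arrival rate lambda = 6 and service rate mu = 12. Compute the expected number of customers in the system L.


rho = 6/12 = 0.5000
L = rho/(1-rho)
= 0.5000/0.5000
= 1.0000

1.0000


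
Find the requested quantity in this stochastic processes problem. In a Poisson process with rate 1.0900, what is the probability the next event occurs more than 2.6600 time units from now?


P(X > t) = exp(-lambda * t)
= exp(-1.0900 * 2.6600)
= exp(-2.8994) = 0.0551

0.0551


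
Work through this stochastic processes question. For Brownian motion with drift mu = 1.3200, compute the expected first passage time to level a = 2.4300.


Expected first passage time = a/mu
= 2.4300/1.3200
= 1.8409

1.8409


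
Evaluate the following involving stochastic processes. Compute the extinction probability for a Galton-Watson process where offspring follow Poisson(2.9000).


Since mu = 2.9000 > 1, extinction prob q < 1.
Solve s = exp(mu*(s-1)) iteratively.
q = 0.0668

0.0668


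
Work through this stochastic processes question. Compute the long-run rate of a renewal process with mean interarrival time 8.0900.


Long-run renewal rate = 1/E(X)
= 1/8.0900
= 0.1236

0.1236


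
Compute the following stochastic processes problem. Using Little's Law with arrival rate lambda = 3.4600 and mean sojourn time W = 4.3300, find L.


Little's Law: L = lambda * W
= 3.4600 * 4.3300
= 14.9818

14.9818


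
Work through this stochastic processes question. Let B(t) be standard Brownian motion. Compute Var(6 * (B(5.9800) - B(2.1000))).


Var(alpha*(B(t)-B(s))) = alpha^2 * (t-s)
= 6^2 * (5.9800 - 2.1000)
= 36 * 3.8800
= 139.6800

139.6800


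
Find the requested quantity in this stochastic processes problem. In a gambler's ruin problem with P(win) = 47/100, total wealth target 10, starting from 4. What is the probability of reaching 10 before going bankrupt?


Gambler's ruin formula:
r = q/p = 0.5300/0.4700 = 1.1277
P(win) = (1 - r^i)/(1 - r^N)
= (1 - 1.1277^4)/(1 - 1.1277^10)
= 0.2654

0.2654


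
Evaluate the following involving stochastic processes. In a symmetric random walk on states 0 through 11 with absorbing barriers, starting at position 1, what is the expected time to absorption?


For symmetric RW on 0,...,N with absorbing barriers, E(i) = i*(N-i)
E(1) = 1 * 10 = 10

10


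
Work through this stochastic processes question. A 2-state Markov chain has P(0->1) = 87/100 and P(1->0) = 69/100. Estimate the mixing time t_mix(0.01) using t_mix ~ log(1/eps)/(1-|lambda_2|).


lambda_2 = |1 - p01 - p10| = |1 - 0.8700 - 0.6900| = 0.5600
t_mix ~ log(1/eps)/(1 - |lambda_2|)
= log(100)/(1 - 0.5600) = 4.6052/0.4400
= 10.4663

10.4663


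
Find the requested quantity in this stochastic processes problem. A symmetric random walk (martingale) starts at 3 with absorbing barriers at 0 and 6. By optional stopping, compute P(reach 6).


By optional stopping theorem: E(M at tau) = M(0) = 3
P(hit 6)*6 + P(hit 0)*0 = 3
P(hit 6) = (3 - 0)/(6 - 0) = 1/2 = 0.5000

0.5000


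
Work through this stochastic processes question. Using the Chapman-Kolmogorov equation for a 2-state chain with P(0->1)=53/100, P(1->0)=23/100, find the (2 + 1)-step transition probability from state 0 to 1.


P^3 = P^2 * P^1
Computing via matrix multiplication of the transition matrix.
Entry (0,1) of P^3 = 0.6877

0.6877


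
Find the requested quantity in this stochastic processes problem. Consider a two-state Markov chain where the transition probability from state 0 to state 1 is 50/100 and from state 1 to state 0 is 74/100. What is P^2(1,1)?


Computing P^2 by matrix multiplication.
P = [[0.5000, 0.5000], [0.7400, 0.2600]]
After raising P to the power 2:
P^2(1,1) = 0.4376

0.4376


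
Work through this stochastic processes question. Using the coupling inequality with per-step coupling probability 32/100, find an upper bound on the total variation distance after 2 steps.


TV distance bound <= (1-delta)^n
= (1 - 0.3200)^2
= 0.6800^2
= 0.4624

0.4624


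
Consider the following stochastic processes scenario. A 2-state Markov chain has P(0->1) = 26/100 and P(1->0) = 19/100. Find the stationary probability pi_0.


Stationary distribution: pi_0 = p10/(p01+p10), pi_1 = p01/(p01+p10)
p01 = 0.2600, p10 = 0.1900
pi_0 = 0.4222

0.4222


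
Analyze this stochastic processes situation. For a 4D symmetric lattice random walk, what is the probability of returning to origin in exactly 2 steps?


P(return in 2 steps) = P(reverse first step) = 1/(2d)
= 1/8
= 0.1250

0.1250


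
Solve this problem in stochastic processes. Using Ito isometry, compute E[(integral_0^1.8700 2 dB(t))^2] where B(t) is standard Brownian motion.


By Ito isometry: E[(int f dB)^2] = int f^2 dt
= 2^2 * 1.8700
= 4 * 1.8700 = 7.4800

7.4800


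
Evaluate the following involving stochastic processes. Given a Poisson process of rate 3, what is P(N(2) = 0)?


P(N(t)=k) = (lambda*t)^k * exp(-lambda*t) / k!
lambda*t = 6
= 6^0 * exp(-6) / 0!
= 1 * 0.0025 / 1
= 0.0025

0.0025


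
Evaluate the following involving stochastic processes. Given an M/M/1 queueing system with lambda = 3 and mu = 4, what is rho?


rho = lambda/mu
= 3/4
= 0.7500

0.7500


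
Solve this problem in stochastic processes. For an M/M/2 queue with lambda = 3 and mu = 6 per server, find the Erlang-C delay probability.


a = lambda/mu = 0.5000
rho = a/c = 0.2500
Erlang-C formula applied:
C(c,a) = 0.1000

0.1000


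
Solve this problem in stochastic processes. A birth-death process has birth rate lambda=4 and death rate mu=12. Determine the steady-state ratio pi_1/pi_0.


For birth-death process, pi_n/pi_0 = (lambda/mu)^n
= (4/12)^1
= 0.3333

0.3333


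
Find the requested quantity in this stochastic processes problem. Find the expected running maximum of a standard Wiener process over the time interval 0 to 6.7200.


E(max B(s)) = sqrt(2t/pi)
= sqrt(2*6.7200/pi)
= sqrt(4.2781)
= 2.0684

2.0684


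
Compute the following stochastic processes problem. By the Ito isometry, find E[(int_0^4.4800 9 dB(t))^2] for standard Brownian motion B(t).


By Ito isometry: E[(int f dB)^2] = int f^2 dt
= 9^2 * 4.4800
= 81 * 4.4800 = 362.8800

362.8800


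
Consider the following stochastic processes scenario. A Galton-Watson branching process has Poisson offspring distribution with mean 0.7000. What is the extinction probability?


Since mu = 0.7000 <= 1, extinction probability = 1.

1.0000


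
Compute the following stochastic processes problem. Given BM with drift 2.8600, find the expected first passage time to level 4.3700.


Expected first passage time = a/mu
= 4.3700/2.8600
= 1.5280

1.5280


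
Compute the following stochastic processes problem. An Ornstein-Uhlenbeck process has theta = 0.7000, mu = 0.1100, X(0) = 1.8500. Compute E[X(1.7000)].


E[X(t)] = mu + (X(0) - mu)*exp(-theta*t)
= 0.1100 + (1.8500 - 0.1100)*exp(-0.7000*1.7000)
= 0.1100 + 1.7400 * 0.3042
= 0.6393

0.6393


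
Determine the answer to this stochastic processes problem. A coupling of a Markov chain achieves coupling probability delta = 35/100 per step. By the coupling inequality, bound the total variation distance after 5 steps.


TV distance bound <= (1-delta)^n
= (1 - 0.3500)^5
= 0.6500^5
= 0.1160

0.1160


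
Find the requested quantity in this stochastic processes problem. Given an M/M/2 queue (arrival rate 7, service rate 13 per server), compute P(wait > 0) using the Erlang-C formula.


a = lambda/mu = 0.5385
rho = a/c = 0.2692
Erlang-C formula applied:
C(c,a) = 0.1142

0.1142


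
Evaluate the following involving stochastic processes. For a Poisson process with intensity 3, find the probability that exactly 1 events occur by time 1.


P(N(t)=k) = (lambda*t)^k * exp(-lambda*t) / k!
lambda*t = 3
= 3^1 * exp(-3) / 1!
= 3 * 0.0498 / 1
= 0.1494

0.1494


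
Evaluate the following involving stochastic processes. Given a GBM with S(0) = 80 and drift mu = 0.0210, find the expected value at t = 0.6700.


E[S(t)] = S(0) * exp(mu * t)
= 80 * exp(0.0210 * 0.6700)
= 80 * 1.0142
= 81.1336

81.1336


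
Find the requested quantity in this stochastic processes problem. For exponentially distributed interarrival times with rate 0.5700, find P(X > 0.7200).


P(X > t) = exp(-lambda * t)
= exp(-0.5700 * 0.7200)
= exp(-0.4104) = 0.6634

0.6634


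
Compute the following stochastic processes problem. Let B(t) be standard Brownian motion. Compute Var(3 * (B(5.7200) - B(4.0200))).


Var(alpha*(B(t)-B(s))) = alpha^2 * (t-s)
= 3^2 * (5.7200 - 4.0200)
= 9 * 1.7000
= 15.3000

15.3000


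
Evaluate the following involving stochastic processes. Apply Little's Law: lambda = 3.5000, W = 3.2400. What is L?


Little's Law: L = lambda * W
= 3.5000 * 3.2400
= 11.3400

11.3400


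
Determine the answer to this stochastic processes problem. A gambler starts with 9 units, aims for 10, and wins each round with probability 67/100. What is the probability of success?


Gambler's ruin formula:
r = q/p = 0.3300/0.6700 = 0.4925
P(win) = (1 - r^i)/(1 - r^N)
= (1 - 0.4925^9)/(1 - 0.4925^10)
= 0.9991

0.9991


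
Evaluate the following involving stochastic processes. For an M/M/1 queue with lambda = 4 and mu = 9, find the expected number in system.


rho = 4/9 = 0.4444
L = rho/(1-rho)
= 0.4444/0.5556
= 0.8000

0.8000


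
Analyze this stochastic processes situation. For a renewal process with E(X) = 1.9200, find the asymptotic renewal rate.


Long-run renewal rate = 1/E(X)
= 1/1.9200
= 0.5208

0.5208


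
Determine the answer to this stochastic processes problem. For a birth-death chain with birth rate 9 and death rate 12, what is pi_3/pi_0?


For birth-death process, pi_n/pi_0 = (lambda/mu)^n
= (9/12)^3
= 0.4219

0.4219


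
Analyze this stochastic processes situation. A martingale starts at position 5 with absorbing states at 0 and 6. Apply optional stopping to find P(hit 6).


By optional stopping theorem: E(M at tau) = M(0) = 5
P(hit 6)*6 + P(hit 0)*0 = 5
P(hit 6) = (5 - 0)/(6 - 0) = 5/6 = 0.8333

0.8333


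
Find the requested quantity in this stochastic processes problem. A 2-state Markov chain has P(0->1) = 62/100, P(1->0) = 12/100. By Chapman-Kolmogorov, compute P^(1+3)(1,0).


P^4 = P^1 * P^3
Computing via matrix multiplication of the transition matrix.
Entry (1,0) of P^4 = 0.1614

0.1614


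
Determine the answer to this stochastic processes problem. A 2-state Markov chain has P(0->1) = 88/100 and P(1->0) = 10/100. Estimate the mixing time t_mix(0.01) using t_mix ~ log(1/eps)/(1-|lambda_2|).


lambda_2 = |1 - p01 - p10| = |1 - 0.8800 - 0.1000| = 0.0200
t_mix ~ log(1/eps)/(1 - |lambda_2|)
= log(100)/(1 - 0.0200) = 4.6052/0.9800
= 4.6992

4.6992


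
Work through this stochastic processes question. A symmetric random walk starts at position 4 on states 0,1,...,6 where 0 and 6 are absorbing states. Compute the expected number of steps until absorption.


For symmetric RW on 0,...,N with absorbing barriers, E(i) = i*(N-i)
E(4) = 4 * 2 = 8

8


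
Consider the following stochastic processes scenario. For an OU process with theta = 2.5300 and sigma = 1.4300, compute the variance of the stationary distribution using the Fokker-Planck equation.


Stationary variance = sigma^2 / (2*theta)
= 1.4300^2 / (2*2.5300)
= 2.0449 / 5.0600
= 0.4041

0.4041


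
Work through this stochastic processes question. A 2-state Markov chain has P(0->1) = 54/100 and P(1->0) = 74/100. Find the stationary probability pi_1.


Stationary distribution: pi_0 = p10/(p01+p10), pi_1 = p01/(p01+p10)
p01 = 0.5400, p10 = 0.7400
pi_1 = 0.4219

0.4219


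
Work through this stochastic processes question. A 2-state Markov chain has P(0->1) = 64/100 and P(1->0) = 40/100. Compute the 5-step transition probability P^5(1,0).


Computing P^5 by matrix multiplication.
P = [[0.3600, 0.6400], [0.4000, 0.6000]]
After raising P to the power 5:
P^5(1,0) = 0.3846

0.3846


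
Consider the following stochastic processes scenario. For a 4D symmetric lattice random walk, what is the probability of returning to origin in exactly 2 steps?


P(return in 2 steps) = P(reverse first step) = 1/(2d)
= 1/8
= 0.1250

0.1250


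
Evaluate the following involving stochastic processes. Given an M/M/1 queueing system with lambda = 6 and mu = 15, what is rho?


rho = lambda/mu
= 6/15
= 0.4000

0.4000


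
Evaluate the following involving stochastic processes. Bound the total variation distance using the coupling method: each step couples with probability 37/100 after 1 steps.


TV distance bound <= (1-delta)^n
= (1 - 0.3700)^1
= 0.6300^1
= 0.6300

0.6300


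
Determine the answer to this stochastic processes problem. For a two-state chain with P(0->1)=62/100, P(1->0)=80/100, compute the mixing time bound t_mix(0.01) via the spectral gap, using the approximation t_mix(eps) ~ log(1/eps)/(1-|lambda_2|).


lambda_2 = |1 - p01 - p10| = |1 - 0.6200 - 0.8000| = 0.4200
t_mix ~ log(1/eps)/(1 - |lambda_2|)
= log(100)/(1 - 0.4200) = 4.6052/0.5800
= 7.9399

7.9399


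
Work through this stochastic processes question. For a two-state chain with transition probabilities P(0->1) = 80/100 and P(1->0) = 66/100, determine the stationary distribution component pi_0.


Stationary distribution: pi_0 = p10/(p01+p10), pi_1 = p01/(p01+p10)
p01 = 0.8000, p10 = 0.6600
pi_0 = 0.4521

0.4521


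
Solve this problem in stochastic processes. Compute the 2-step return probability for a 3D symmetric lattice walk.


P(return in 2 steps) = P(reverse first step) = 1/(2d)
= 1/6
= 0.1667

0.1667


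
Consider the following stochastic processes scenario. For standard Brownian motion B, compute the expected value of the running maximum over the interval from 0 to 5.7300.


E(max B(s)) = sqrt(2t/pi)
= sqrt(2*5.7300/pi)
= sqrt(3.6478)
= 1.9099

1.9099


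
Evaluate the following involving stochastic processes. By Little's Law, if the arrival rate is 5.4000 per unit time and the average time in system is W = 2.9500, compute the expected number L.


Little's Law: L = lambda * W
= 5.4000 * 2.9500
= 15.9300

15.9300


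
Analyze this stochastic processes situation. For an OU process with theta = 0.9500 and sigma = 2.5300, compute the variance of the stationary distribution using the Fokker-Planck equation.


Stationary variance = sigma^2 / (2*theta)
= 2.5300^2 / (2*0.9500)
= 6.4009 / 1.9000
= 3.3689

3.3689


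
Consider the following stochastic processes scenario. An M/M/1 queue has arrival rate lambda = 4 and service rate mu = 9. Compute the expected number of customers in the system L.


rho = 4/9 = 0.4444
L = rho/(1-rho)
= 0.4444/0.5556
= 0.8000

0.8000


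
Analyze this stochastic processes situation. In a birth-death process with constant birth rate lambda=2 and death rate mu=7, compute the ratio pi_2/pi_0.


For birth-death process, pi_n/pi_0 = (lambda/mu)^n
= (2/7)^2
= 0.0816

0.0816


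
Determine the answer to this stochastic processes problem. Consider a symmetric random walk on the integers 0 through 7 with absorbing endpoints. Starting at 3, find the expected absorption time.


For symmetric RW on 0,...,N with absorbing barriers, E(i) = i*(N-i)
E(3) = 3 * 4 = 12

12


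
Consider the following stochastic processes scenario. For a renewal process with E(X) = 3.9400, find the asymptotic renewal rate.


Long-run renewal rate = 1/E(X)
= 1/3.9400
= 0.2538

0.2538


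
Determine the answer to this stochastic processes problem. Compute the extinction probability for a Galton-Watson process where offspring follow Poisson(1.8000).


Since mu = 1.8000 > 1, extinction prob q < 1.
Solve s = exp(mu*(s-1)) iteratively.
q = 0.2676

0.2676


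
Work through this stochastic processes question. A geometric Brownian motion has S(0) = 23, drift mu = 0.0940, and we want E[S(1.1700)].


E[S(t)] = S(0) * exp(mu * t)
= 23 * exp(0.0940 * 1.1700)
= 23 * 1.1163
= 25.6739

25.6739


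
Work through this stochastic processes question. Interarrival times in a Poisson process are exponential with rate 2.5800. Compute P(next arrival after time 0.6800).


P(X > t) = exp(-lambda * t)
= exp(-2.5800 * 0.6800)
= exp(-1.7544) = 0.1730

0.1730


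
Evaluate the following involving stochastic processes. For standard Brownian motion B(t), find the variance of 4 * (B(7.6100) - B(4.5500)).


Var(alpha*(B(t)-B(s))) = alpha^2 * (t-s)
= 4^2 * (7.6100 - 4.5500)
= 16 * 3.0600
= 48.9600

48.9600


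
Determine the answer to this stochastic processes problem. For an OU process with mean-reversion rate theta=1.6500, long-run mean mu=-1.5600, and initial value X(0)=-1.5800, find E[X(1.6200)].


E[X(t)] = mu + (X(0) - mu)*exp(-theta*t)
= -1.5600 + (-1.5800 - -1.5600)*exp(-1.6500*1.6200)
= -1.5600 + -0.0200 * 0.0690
= -1.5614

-1.5614


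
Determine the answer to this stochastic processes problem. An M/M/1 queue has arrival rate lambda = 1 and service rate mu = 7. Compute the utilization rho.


rho = lambda/mu
= 1/7
= 0.1429

0.1429


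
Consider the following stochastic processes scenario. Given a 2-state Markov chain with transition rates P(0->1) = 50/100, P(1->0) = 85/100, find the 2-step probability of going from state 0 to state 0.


Computing P^2 by matrix multiplication.
P = [[0.5000, 0.5000], [0.8500, 0.1500]]
After raising P to the power 2:
P^2(0,0) = 0.6750

0.6750
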